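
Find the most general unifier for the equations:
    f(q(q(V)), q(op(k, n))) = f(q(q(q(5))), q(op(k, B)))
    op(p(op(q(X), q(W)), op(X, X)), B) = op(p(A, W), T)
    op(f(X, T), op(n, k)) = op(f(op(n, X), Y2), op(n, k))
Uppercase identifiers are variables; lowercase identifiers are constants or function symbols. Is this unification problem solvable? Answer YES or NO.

Decompose f/2: q(q(V)) = q(q(q(5))),  q(op(k, n)) = q(op(k, B)).
Decompose q/1: q(V) = q(q(5)).
Decompose q/1: V = q(5).
Bind V := q(5); no other remaining equation mentions V.
Decompose q/1: op(k, n) = op(k, B).
Decompose op/2: k = k,  n = B.
Delete trivial equation k = k.
Bind B := n; substituting into the one remaining equation that mentions B gives: op(p(op(q(X), q(W)), op(X, X)), n) = op(p(A, W), T).
Decompose op/2: p(op(q(X), q(W)), op(X, X)) = p(A, W),  n = T.
Decompose p/2: op(q(X), q(W)) = A,  op(X, X) = W.
Bind A := op(q(X), q(W)); no other remaining equation mentions A.
Bind W := op(X, X); no other remaining equation mentions W. Substituting into the earlier binding gives A := op(q(X), q(op(X, X))).
Bind T := n; substituting into the remaining equation gives: op(f(X, n), op(n, k)) = op(f(op(n, X), Y2), op(n, k)).
Decompose op/2: f(X, n) = f(op(n, X), Y2),  op(n, k) = op(n, k).
Decompose f/2: X = op(n, X),  n = Y2.
Occurs check fails: X occurs in op(n, X); the equation X = op(n, X) has no finite solution.

NO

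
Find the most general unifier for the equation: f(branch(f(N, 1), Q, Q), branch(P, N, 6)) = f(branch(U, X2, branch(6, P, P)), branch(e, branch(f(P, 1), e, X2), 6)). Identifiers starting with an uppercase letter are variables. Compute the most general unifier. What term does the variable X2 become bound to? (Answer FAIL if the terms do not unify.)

branch(6, e, e)

Decompose f/2: branch(f(N, 1), Q, Q) = branch(U, X2, branch(6, P, P)),  branch(P, N, 6) = branch(e, branch(f(P, 1), e, X2), 6).
Decompose branch/3: f(N, 1) = U,  Q = X2,  Q = branch(6, P, P).
Bind U := f(N, 1); no other remaining equation mentions U.
Bind Q := X2; substituting into the one remaining equation that mentions Q gives: X2 = branch(6, P, P).
Bind X2 := branch(6, P, P); substituting into the remaining equation gives: branch(P, N, 6) = branch(e, branch(f(P, 1), e, branch(6, P, P)), 6). Substituting into the earlier binding gives Q := branch(6, P, P).
Decompose branch/3: P = e,  N = branch(f(P, 1), e, branch(6, P, P)),  6 = 6.
Bind P := e; substituting into the one remaining equation that mentions P gives: N = branch(f(e, 1), e, branch(6, e, e)). Substituting into the earlier bindings gives Q := branch(6, e, e), X2 := branch(6, e, e).
Bind N := branch(f(e, 1), e, branch(6, e, e)); no other remaining equation mentions N. Substituting into the earlier binding gives U := f(branch(f(e, 1), e, branch(6, e, e)), 1).
Delete trivial equation 6 = 6.
MGU = { U ↦ f(branch(f(e, 1), e, branch(6, e, e)), 1), Q ↦ branch(6, e, e), X2 ↦ branch(6, e, e), P ↦ e, N ↦ branch(f(e, 1), e, branch(6, e, e)) }, so X2 ↦ branch(6, e, e).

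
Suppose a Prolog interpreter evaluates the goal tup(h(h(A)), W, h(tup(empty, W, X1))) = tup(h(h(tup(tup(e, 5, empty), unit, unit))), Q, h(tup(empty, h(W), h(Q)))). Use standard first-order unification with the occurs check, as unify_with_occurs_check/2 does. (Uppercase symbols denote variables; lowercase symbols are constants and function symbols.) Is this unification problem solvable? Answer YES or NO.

NO

Decompose tup/3: h(h(A)) = h(h(tup(tup(e, 5, empty), unit, unit))),  W = Q,  h(tup(empty, W, X1)) = h(tup(empty, h(W), h(Q))).
Decompose h/1: h(A) = h(tup(tup(e, 5, empty), unit, unit)).
Decompose h/1: A = tup(tup(e, 5, empty), unit, unit).
Bind A := tup(tup(e, 5, empty), unit, unit); no other remaining equation mentions A.
Bind W := Q; substituting into the remaining equation gives: h(tup(empty, Q, X1)) = h(tup(empty, h(Q), h(Q))).
Decompose h/1: tup(empty, Q, X1) = tup(empty, h(Q), h(Q)).
Decompose tup/3: empty = empty,  Q = h(Q),  X1 = h(Q).
Delete trivial equation empty = empty.
Occurs check fails: Q occurs in h(Q); the equation Q = h(Q) has no finite solution.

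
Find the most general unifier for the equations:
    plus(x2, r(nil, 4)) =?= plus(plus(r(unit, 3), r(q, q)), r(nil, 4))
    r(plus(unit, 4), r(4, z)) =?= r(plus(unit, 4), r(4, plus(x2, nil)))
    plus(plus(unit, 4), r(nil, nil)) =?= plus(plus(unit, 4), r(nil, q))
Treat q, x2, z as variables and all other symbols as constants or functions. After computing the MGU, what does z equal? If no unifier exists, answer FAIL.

plus(plus(r(unit, 3), r(nil, nil)), nil)

Decompose plus/2: x2 =?= plus(r(unit, 3), r(q, q)),  r(nil, 4) =?= r(nil, 4).
Bind x2 := plus(r(unit, 3), r(q, q)); substituting into the one remaining equation that mentions x2 gives: r(plus(unit, 4), r(4, z)) =?= r(plus(unit, 4), r(4, plus(plus(r(unit, 3), r(q, q)), nil))).
Delete trivial equation r(nil, 4) =?= r(nil, 4).
Decompose r/2: plus(unit, 4) =?= plus(unit, 4),  r(4, z) =?= r(4, plus(plus(r(unit, 3), r(q, q)), nil)).
Delete trivial equation plus(unit, 4) =?= plus(unit, 4).
Decompose r/2: 4 =?= 4,  z =?= plus(plus(r(unit, 3), r(q, q)), nil).
Delete trivial equation 4 =?= 4.
Bind z := plus(plus(r(unit, 3), r(q, q)), nil); no other remaining equation mentions z.
Decompose plus/2: plus(unit, 4) =?= plus(unit, 4),  r(nil, nil) =?= r(nil, q).
Delete trivial equation plus(unit, 4) =?= plus(unit, 4).
Decompose r/2: nil =?= nil,  nil =?= q.
Delete trivial equation nil =?= nil.
Bind q := nil. Substituting into the earlier bindings gives x2 := plus(r(unit, 3), r(nil, nil)), z := plus(plus(r(unit, 3), r(nil, nil)), nil).
MGU = { x2 := plus(r(unit, 3), r(nil, nil)), z := plus(plus(r(unit, 3), r(nil, nil)), nil), q := nil }, so z := plus(plus(r(unit, 3), r(nil, nil)), nil).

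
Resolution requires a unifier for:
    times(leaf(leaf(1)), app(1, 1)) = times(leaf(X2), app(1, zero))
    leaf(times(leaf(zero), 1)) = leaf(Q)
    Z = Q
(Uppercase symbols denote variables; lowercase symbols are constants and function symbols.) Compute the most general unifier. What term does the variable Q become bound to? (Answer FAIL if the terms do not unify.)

FAIL

Decompose times/2: leaf(leaf(1)) = leaf(X2),  app(1, 1) = app(1, zero).
Decompose leaf/1: leaf(1) = X2.
Bind X2 := leaf(1); no other remaining equation mentions X2.
Decompose app/2: 1 = 1,  1 = zero.
Delete trivial equation 1 = 1.
Clash: constants 1 and zero differ; no unifier exists.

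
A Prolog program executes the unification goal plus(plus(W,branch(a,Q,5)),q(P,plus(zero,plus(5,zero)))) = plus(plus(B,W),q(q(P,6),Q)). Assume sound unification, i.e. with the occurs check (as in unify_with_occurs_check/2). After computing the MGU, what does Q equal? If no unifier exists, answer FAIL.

Decompose plus/2: plus(W,branch(a,Q,5)) = plus(B,W),  q(P,plus(zero,plus(5,zero))) = q(q(P,6),Q).
Decompose plus/2: W = B,  branch(a,Q,5) = W.
Bind W := B; substituting into the one remaining equation that mentions W gives: branch(a,Q,5) = B.
Bind B := branch(a,Q,5); no other remaining equation mentions B. Substituting into the earlier binding gives W := branch(a,Q,5).
Decompose q/2: P = q(P,6),  plus(zero,plus(5,zero)) = Q.
Occurs check fails: P occurs in q(P,6); the equation P = q(P,6) has no finite solution.

FAIL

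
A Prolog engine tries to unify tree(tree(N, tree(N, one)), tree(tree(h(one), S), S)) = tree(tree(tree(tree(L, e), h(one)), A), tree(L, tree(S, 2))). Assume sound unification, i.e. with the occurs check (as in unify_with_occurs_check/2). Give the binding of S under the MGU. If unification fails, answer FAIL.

Decompose tree/2: tree(N, tree(N, one)) = tree(tree(tree(L, e), h(one)), A),  tree(tree(h(one), S), S) = tree(L, tree(S, 2)).
Decompose tree/2: N = tree(tree(L, e), h(one)),  tree(N, one) = A.
Bind N := tree(tree(L, e), h(one)); substituting into the one remaining equation that mentions N gives: tree(tree(tree(L, e), h(one)), one) = A.
Bind A := tree(tree(tree(L, e), h(one)), one); no other remaining equation mentions A.
Decompose tree/2: tree(h(one), S) = L,  S = tree(S, 2).
Bind L := tree(h(one), S); no other remaining equation mentions L. Substituting into the earlier bindings gives N := tree(tree(tree(h(one), S), e), h(one)), A := tree(tree(tree(tree(h(one), S), e), h(one)), one).
Occurs check fails: S occurs in tree(S, 2); the equation S = tree(S, 2) has no finite solution.

FAIL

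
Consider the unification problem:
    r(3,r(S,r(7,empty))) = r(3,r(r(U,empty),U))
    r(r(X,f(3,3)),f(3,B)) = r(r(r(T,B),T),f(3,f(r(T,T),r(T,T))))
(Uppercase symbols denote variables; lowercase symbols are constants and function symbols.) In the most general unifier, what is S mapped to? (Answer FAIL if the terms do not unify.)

r(r(7,empty),empty)

Decompose r/2: 3 = 3,  r(S,r(7,empty)) = r(r(U,empty),U).
Delete trivial equation 3 = 3.
Decompose r/2: S = r(U,empty),  r(7,empty) = U.
Bind S := r(U,empty); no other remaining equation mentions S.
Bind U := r(7,empty); no other remaining equation mentions U. Substituting into the earlier binding gives S := r(r(7,empty),empty).
Decompose r/2: r(X,f(3,3)) = r(r(T,B),T),  f(3,B) = f(3,f(r(T,T),r(T,T))).
Decompose r/2: X = r(T,B),  f(3,3) = T.
Bind X := r(T,B); no other remaining equation mentions X.
Bind T := f(3,3); substituting into the remaining equation gives: f(3,B) = f(3,f(r(f(3,3),f(3,3)),r(f(3,3),f(3,3)))). Substituting into the earlier binding gives X := r(f(3,3),B).
Decompose f/2: 3 = 3,  B = f(r(f(3,3),f(3,3)),r(f(3,3),f(3,3))).
Delete trivial equation 3 = 3.
Bind B := f(r(f(3,3),f(3,3)),r(f(3,3),f(3,3))). Substituting into the earlier binding gives X := r(f(3,3),f(r(f(3,3),f(3,3)),r(f(3,3),f(3,3)))).
MGU = { S -> r(r(7,empty),empty), U -> r(7,empty), X -> r(f(3,3),f(r(f(3,3),f(3,3)),r(f(3,3),f(3,3)))), T -> f(3,3), B -> f(r(f(3,3),f(3,3)),r(f(3,3),f(3,3))) }, so S -> r(r(7,empty),empty).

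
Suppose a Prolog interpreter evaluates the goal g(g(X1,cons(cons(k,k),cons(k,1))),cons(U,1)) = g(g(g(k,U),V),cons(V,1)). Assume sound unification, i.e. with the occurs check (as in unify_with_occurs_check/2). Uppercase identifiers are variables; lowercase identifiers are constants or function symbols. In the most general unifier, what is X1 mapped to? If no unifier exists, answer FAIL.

Decompose g/2: g(X1,cons(cons(k,k),cons(k,1))) = g(g(k,U),V),  cons(U,1) = cons(V,1).
Decompose g/2: X1 = g(k,U),  cons(cons(k,k),cons(k,1)) = V.
Bind X1 := g(k,U); no other remaining equation mentions X1.
Bind V := cons(cons(k,k),cons(k,1)); substituting into the remaining equation gives: cons(U,1) = cons(cons(cons(k,k),cons(k,1)),1).
Decompose cons/2: U = cons(cons(k,k),cons(k,1)),  1 = 1.
Bind U := cons(cons(k,k),cons(k,1)); no other remaining equation mentions U. Substituting into the earlier binding gives X1 := g(k,cons(cons(k,k),cons(k,1))).
Delete trivial equation 1 = 1.
MGU = { X1 ↦ g(k,cons(cons(k,k),cons(k,1))), V ↦ cons(cons(k,k),cons(k,1)), U ↦ cons(cons(k,k),cons(k,1)) }, so X1 ↦ g(k,cons(cons(k,k),cons(k,1))).

g(k,cons(cons(k,k),cons(k,1)))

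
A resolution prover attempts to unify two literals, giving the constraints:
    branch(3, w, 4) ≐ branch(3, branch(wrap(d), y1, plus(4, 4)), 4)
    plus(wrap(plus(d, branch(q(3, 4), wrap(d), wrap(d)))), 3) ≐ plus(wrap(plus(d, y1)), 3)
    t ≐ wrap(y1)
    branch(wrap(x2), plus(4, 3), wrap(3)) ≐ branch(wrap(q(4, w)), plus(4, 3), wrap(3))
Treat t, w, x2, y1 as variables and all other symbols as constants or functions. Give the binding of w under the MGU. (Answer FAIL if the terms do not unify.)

Decompose branch/3: 3 ≐ 3,  w ≐ branch(wrap(d), y1, plus(4, 4)),  4 ≐ 4.
Delete trivial equation 3 ≐ 3.
Bind w := branch(wrap(d), y1, plus(4, 4)); substituting into the one remaining equation that mentions w gives: branch(wrap(x2), plus(4, 3), wrap(3)) ≐ branch(wrap(q(4, branch(wrap(d), y1, plus(4, 4)))), plus(4, 3), wrap(3)).
Delete trivial equation 4 ≐ 4.
Decompose plus/2: wrap(plus(d, branch(q(3, 4), wrap(d), wrap(d)))) ≐ wrap(plus(d, y1)),  3 ≐ 3.
Decompose wrap/1: plus(d, branch(q(3, 4), wrap(d), wrap(d))) ≐ plus(d, y1).
Decompose plus/2: d ≐ d,  branch(q(3, 4), wrap(d), wrap(d)) ≐ y1.
Delete trivial equation d ≐ d.
Bind y1 := branch(q(3, 4), wrap(d), wrap(d)); substituting into the 2 remaining equations that mention y1 gives: t ≐ wrap(branch(q(3, 4), wrap(d), wrap(d))),  branch(wrap(x2), plus(4, 3), wrap(3)) ≐ branch(wrap(q(4, branch(wrap(d), branch(q(3, 4), wrap(d), wrap(d)), plus(4, 4)))), plus(4, 3), wrap(3)). Substituting into the earlier binding gives w := branch(wrap(d), branch(q(3, 4), wrap(d), wrap(d)), plus(4, 4)).
Delete trivial equation 3 ≐ 3.
Bind t := wrap(branch(q(3, 4), wrap(d), wrap(d))); no other remaining equation mentions t.
Decompose branch/3: wrap(x2) ≐ wrap(q(4, branch(wrap(d), branch(q(3, 4), wrap(d), wrap(d)), plus(4, 4)))),  plus(4, 3) ≐ plus(4, 3),  wrap(3) ≐ wrap(3).
Decompose wrap/1: x2 ≐ q(4, branch(wrap(d), branch(q(3, 4), wrap(d), wrap(d)), plus(4, 4))).
Bind x2 := q(4, branch(wrap(d), branch(q(3, 4), wrap(d), wrap(d)), plus(4, 4))); no other remaining equation mentions x2.
Delete trivial equation plus(4, 3) ≐ plus(4, 3).
Delete trivial equation wrap(3) ≐ wrap(3).
MGU = { w := branch(wrap(d), branch(q(3, 4), wrap(d), wrap(d)), plus(4, 4)), y1 := branch(q(3, 4), wrap(d), wrap(d)), t := wrap(branch(q(3, 4), wrap(d), wrap(d))), x2 := q(4, branch(wrap(d), branch(q(3, 4), wrap(d), wrap(d)), plus(4, 4))) }, so w := branch(wrap(d), branch(q(3, 4), wrap(d), wrap(d)), plus(4, 4)).

branch(wrap(d), branch(q(3, 4), wrap(d), wrap(d)), plus(4, 4))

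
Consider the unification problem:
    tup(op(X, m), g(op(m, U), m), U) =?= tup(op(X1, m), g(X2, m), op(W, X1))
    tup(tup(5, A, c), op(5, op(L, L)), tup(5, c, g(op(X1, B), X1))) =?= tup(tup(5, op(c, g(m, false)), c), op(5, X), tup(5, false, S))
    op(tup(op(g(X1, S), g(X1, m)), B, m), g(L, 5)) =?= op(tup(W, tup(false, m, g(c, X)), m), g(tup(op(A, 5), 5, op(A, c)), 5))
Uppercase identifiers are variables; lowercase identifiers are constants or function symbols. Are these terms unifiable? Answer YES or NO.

NO

Decompose tup/3: op(X, m) =?= op(X1, m),  g(op(m, U), m) =?= g(X2, m),  U =?= op(W, X1).
Decompose op/2: X =?= X1,  m =?= m.
Bind X := X1; substituting into the 2 remaining equations that mention X gives: tup(tup(5, A, c), op(5, op(L, L)), tup(5, c, g(op(X1, B), X1))) =?= tup(tup(5, op(c, g(m, false)), c), op(5, X1), tup(5, false, S)),  op(tup(op(g(X1, S), g(X1, m)), B, m), g(L, 5)) =?= op(tup(W, tup(false, m, g(c, X1)), m), g(tup(op(A, 5), 5, op(A, c)), 5)).
Delete trivial equation m =?= m.
Decompose g/2: op(m, U) =?= X2,  m =?= m.
Bind X2 := op(m, U); no other remaining equation mentions X2.
Delete trivial equation m =?= m.
Bind U := op(W, X1); no other remaining equation mentions U. Substituting into the earlier binding gives X2 := op(m, op(W, X1)).
Decompose tup/3: tup(5, A, c) =?= tup(5, op(c, g(m, false)), c),  op(5, op(L, L)) =?= op(5, X1),  tup(5, c, g(op(X1, B), X1)) =?= tup(5, false, S).
Decompose tup/3: 5 =?= 5,  A =?= op(c, g(m, false)),  c =?= c.
Delete trivial equation 5 =?= 5.
Bind A := op(c, g(m, false)); substituting into the one remaining equation that mentions A gives: op(tup(op(g(X1, S), g(X1, m)), B, m), g(L, 5)) =?= op(tup(W, tup(false, m, g(c, X1)), m), g(tup(op(op(c, g(m, false)), 5), 5, op(op(c, g(m, false)), c)), 5)).
Delete trivial equation c =?= c.
Decompose op/2: 5 =?= 5,  op(L, L) =?= X1.
Delete trivial equation 5 =?= 5.
Bind X1 := op(L, L); substituting into the remaining equations gives: tup(5, c, g(op(op(L, L), B), op(L, L))) =?= tup(5, false, S),  op(tup(op(g(op(L, L), S), g(op(L, L), m)), B, m), g(L, 5)) =?= op(tup(W, tup(false, m, g(c, op(L, L))), m), g(tup(op(op(c, g(m, false)), 5), 5, op(op(c, g(m, false)), c)), 5)). Substituting into the earlier bindings gives X := op(L, L), X2 := op(m, op(W, op(L, L))), U := op(W, op(L, L)).
Decompose tup/3: 5 =?= 5,  c =?= false,  g(op(op(L, L), B), op(L, L)) =?= S.
Delete trivial equation 5 =?= 5.
Clash: constants c and false differ; no unifier exists.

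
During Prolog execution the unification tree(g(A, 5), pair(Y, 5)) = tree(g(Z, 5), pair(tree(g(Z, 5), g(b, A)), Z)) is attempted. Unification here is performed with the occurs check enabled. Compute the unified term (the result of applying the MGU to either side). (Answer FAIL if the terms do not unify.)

Decompose tree/2: g(A, 5) = g(Z, 5),  pair(Y, 5) = pair(tree(g(Z, 5), g(b, A)), Z).
Decompose g/2: A = Z,  5 = 5.
Bind A := Z; substituting into the one remaining equation that mentions A gives: pair(Y, 5) = pair(tree(g(Z, 5), g(b, Z)), Z).
Delete trivial equation 5 = 5.
Decompose pair/2: Y = tree(g(Z, 5), g(b, Z)),  5 = Z.
Bind Y := tree(g(Z, 5), g(b, Z)); no other remaining equation mentions Y.
Bind Z := 5. Substituting into the earlier bindings gives A := 5, Y := tree(g(5, 5), g(b, 5)).
Applying the MGU to either side gives tree(g(5, 5), pair(tree(g(5, 5), g(b, 5)), 5)).

tree(g(5, 5), pair(tree(g(5, 5), g(b, 5)), 5))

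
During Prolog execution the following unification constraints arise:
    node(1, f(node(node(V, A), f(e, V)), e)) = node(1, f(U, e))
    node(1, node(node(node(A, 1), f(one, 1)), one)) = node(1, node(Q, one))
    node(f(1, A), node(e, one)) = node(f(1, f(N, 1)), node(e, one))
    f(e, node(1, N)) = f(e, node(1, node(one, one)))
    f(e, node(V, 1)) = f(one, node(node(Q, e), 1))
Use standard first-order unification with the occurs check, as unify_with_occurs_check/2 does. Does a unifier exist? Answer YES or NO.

NO

Decompose node/2: 1 = 1,  f(node(node(V, A), f(e, V)), e) = f(U, e).
Delete trivial equation 1 = 1.
Decompose f/2: node(node(V, A), f(e, V)) = U,  e = e.
Bind U := node(node(V, A), f(e, V)); no other remaining equation mentions U.
Delete trivial equation e = e.
Decompose node/2: 1 = 1,  node(node(node(A, 1), f(one, 1)), one) = node(Q, one).
Delete trivial equation 1 = 1.
Decompose node/2: node(node(A, 1), f(one, 1)) = Q,  one = one.
Bind Q := node(node(A, 1), f(one, 1)); substituting into the one remaining equation that mentions Q gives: f(e, node(V, 1)) = f(one, node(node(node(node(A, 1), f(one, 1)), e), 1)).
Delete trivial equation one = one.
Decompose node/2: f(1, A) = f(1, f(N, 1)),  node(e, one) = node(e, one).
Decompose f/2: 1 = 1,  A = f(N, 1).
Delete trivial equation 1 = 1.
Bind A := f(N, 1); substituting into the one remaining equation that mentions A gives: f(e, node(V, 1)) = f(one, node(node(node(node(f(N, 1), 1), f(one, 1)), e), 1)). Substituting into the earlier bindings gives U := node(node(V, f(N, 1)), f(e, V)), Q := node(node(f(N, 1), 1), f(one, 1)).
Delete trivial equation node(e, one) = node(e, one).
Decompose f/2: e = e,  node(1, N) = node(1, node(one, one)).
Delete trivial equation e = e.
Decompose node/2: 1 = 1,  N = node(one, one).
Delete trivial equation 1 = 1.
Bind N := node(one, one); substituting into the remaining equation gives: f(e, node(V, 1)) = f(one, node(node(node(node(f(node(one, one), 1), 1), f(one, 1)), e), 1)). Substituting into the earlier bindings gives U := node(node(V, f(node(one, one), 1)), f(e, V)), Q := node(node(f(node(one, one), 1), 1), f(one, 1)), A := f(node(one, one), 1).
Decompose f/2: e = one,  node(V, 1) = node(node(node(node(f(node(one, one), 1), 1), f(one, 1)), e), 1).
Clash: constants e and one differ; no unifier exists.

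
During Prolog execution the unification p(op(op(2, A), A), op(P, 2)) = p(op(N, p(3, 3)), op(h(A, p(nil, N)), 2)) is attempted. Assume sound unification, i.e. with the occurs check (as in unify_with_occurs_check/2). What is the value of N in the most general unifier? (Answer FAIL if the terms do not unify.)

Decompose p/2: op(op(2, A), A) = op(N, p(3, 3)),  op(P, 2) = op(h(A, p(nil, N)), 2).
Decompose op/2: op(2, A) = N,  A = p(3, 3).
Bind N := op(2, A); substituting into the one remaining equation that mentions N gives: op(P, 2) = op(h(A, p(nil, op(2, A))), 2).
Bind A := p(3, 3); substituting into the remaining equation gives: op(P, 2) = op(h(p(3, 3), p(nil, op(2, p(3, 3)))), 2). Substituting into the earlier binding gives N := op(2, p(3, 3)).
Decompose op/2: P = h(p(3, 3), p(nil, op(2, p(3, 3)))),  2 = 2.
Bind P := h(p(3, 3), p(nil, op(2, p(3, 3)))); no other remaining equation mentions P.
Delete trivial equation 2 = 2.
MGU = { N -> op(2, p(3, 3)), A -> p(3, 3), P -> h(p(3, 3), p(nil, op(2, p(3, 3)))) }, so N -> op(2, p(3, 3)).

op(2, p(3, 3))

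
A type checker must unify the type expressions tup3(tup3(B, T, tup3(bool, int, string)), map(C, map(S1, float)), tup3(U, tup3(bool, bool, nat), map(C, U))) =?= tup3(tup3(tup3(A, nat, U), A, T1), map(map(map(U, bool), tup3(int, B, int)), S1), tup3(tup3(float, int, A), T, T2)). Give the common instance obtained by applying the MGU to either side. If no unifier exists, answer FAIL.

Decompose tup3/3: tup3(B, T, tup3(bool, int, string)) =?= tup3(tup3(A, nat, U), A, T1),  map(C, map(S1, float)) =?= map(map(map(U, bool), tup3(int, B, int)), S1),  tup3(U, tup3(bool, bool, nat), map(C, U)) =?= tup3(tup3(float, int, A), T, T2).
Decompose tup3/3: B =?= tup3(A, nat, U),  T =?= A,  tup3(bool, int, string) =?= T1.
Bind B := tup3(A, nat, U); substituting into the one remaining equation that mentions B gives: map(C, map(S1, float)) =?= map(map(map(U, bool), tup3(int, tup3(A, nat, U), int)), S1).
Bind T := A; substituting into the one remaining equation that mentions T gives: tup3(U, tup3(bool, bool, nat), map(C, U)) =?= tup3(tup3(float, int, A), A, T2).
Bind T1 := tup3(bool, int, string); no other remaining equation mentions T1.
Decompose map/2: C =?= map(map(U, bool), tup3(int, tup3(A, nat, U), int)),  map(S1, float) =?= S1.
Bind C := map(map(U, bool), tup3(int, tup3(A, nat, U), int)); substituting into the one remaining equation that mentions C gives: tup3(U, tup3(bool, bool, nat), map(map(map(U, bool), tup3(int, tup3(A, nat, U), int)), U)) =?= tup3(tup3(float, int, A), A, T2).
Occurs check fails: S1 occurs in map(S1, float); the equation S1 =?= map(S1, float) has no finite solution.

FAIL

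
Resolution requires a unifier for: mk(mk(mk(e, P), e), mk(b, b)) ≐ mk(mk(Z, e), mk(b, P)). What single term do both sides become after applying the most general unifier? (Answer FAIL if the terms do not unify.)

mk(mk(mk(e, b), e), mk(b, b))

Decompose mk/2: mk(mk(e, P), e) ≐ mk(Z, e),  mk(b, b) ≐ mk(b, P).
Decompose mk/2: mk(e, P) ≐ Z,  e ≐ e.
Bind Z := mk(e, P); no other remaining equation mentions Z.
Delete trivial equation e ≐ e.
Decompose mk/2: b ≐ b,  b ≐ P.
Delete trivial equation b ≐ b.
Bind P := b. Substituting into the earlier binding gives Z := mk(e, b).
Applying the MGU to either side gives mk(mk(mk(e, b), e), mk(b, b)).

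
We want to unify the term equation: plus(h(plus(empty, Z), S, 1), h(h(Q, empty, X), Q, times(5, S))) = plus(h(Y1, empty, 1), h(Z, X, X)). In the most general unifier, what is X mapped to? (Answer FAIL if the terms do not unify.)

times(5, empty)

Decompose plus/2: h(plus(empty, Z), S, 1) = h(Y1, empty, 1),  h(h(Q, empty, X), Q, times(5, S)) = h(Z, X, X).
Decompose h/3: plus(empty, Z) = Y1,  S = empty,  1 = 1.
Bind Y1 := plus(empty, Z); no other remaining equation mentions Y1.
Bind S := empty; substituting into the one remaining equation that mentions S gives: h(h(Q, empty, X), Q, times(5, empty)) = h(Z, X, X).
Delete trivial equation 1 = 1.
Decompose h/3: h(Q, empty, X) = Z,  Q = X,  times(5, empty) = X.
Bind Z := h(Q, empty, X); no other remaining equation mentions Z. Substituting into the earlier binding gives Y1 := plus(empty, h(Q, empty, X)).
Bind Q := X; no other remaining equation mentions Q. Substituting into the earlier bindings gives Y1 := plus(empty, h(X, empty, X)), Z := h(X, empty, X).
Bind X := times(5, empty). Substituting into the earlier bindings gives Y1 := plus(empty, h(times(5, empty), empty, times(5, empty))), Z := h(times(5, empty), empty, times(5, empty)), Q := times(5, empty).
MGU = { Y1 := plus(empty, h(times(5, empty), empty, times(5, empty))), S := empty, Z := h(times(5, empty), empty, times(5, empty)), Q := times(5, empty), X := times(5, empty) }, so X := times(5, empty).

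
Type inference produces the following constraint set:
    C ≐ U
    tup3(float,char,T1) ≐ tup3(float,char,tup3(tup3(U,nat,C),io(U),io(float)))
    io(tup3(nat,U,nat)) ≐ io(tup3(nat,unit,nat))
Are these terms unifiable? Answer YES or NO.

YES

Bind C := U; substituting into the one remaining equation that mentions C gives: tup3(float,char,T1) ≐ tup3(float,char,tup3(tup3(U,nat,U),io(U),io(float))).
Decompose tup3/3: float ≐ float,  char ≐ char,  T1 ≐ tup3(tup3(U,nat,U),io(U),io(float)).
Delete trivial equation float ≐ float.
Delete trivial equation char ≐ char.
Bind T1 := tup3(tup3(U,nat,U),io(U),io(float)); no other remaining equation mentions T1.
Decompose io/1: tup3(nat,U,nat) ≐ tup3(nat,unit,nat).
Decompose tup3/3: nat ≐ nat,  U ≐ unit,  nat ≐ nat.
Delete trivial equation nat ≐ nat.
Bind U := unit; no other remaining equation mentions U. Substituting into the earlier bindings gives C := unit, T1 := tup3(tup3(unit,nat,unit),io(unit),io(float)).
Delete trivial equation nat ≐ nat.
No equations remain and no clash or occurs-check failure arose, so a unifier exists.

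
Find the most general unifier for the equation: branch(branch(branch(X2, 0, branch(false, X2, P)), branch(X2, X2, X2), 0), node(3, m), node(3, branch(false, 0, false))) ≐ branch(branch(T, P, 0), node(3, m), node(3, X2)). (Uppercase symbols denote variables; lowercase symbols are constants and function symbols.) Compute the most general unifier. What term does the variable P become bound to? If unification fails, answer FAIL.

Decompose branch/3: branch(branch(X2, 0, branch(false, X2, P)), branch(X2, X2, X2), 0) ≐ branch(T, P, 0),  node(3, m) ≐ node(3, m),  node(3, branch(false, 0, false)) ≐ node(3, X2).
Decompose branch/3: branch(X2, 0, branch(false, X2, P)) ≐ T,  branch(X2, X2, X2) ≐ P,  0 ≐ 0.
Bind T := branch(X2, 0, branch(false, X2, P)); no other remaining equation mentions T.
Bind P := branch(X2, X2, X2); no other remaining equation mentions P. Substituting into the earlier binding gives T := branch(X2, 0, branch(false, X2, branch(X2, X2, X2))).
Delete trivial equation 0 ≐ 0.
Delete trivial equation node(3, m) ≐ node(3, m).
Decompose node/2: 3 ≐ 3,  branch(false, 0, false) ≐ X2.
Delete trivial equation 3 ≐ 3.
Bind X2 := branch(false, 0, false). Substituting into the earlier bindings gives T := branch(branch(false, 0, false), 0, branch(false, branch(false, 0, false), branch(branch(false, 0, false), branch(false, 0, false), branch(false, 0, false)))), P := branch(branch(false, 0, false), branch(false, 0, false), branch(false, 0, false)).
MGU = { T := branch(branch(false, 0, false), 0, branch(false, branch(false, 0, false), branch(branch(false, 0, false), branch(false, 0, false), branch(false, 0, false)))), P := branch(branch(false, 0, false), branch(false, 0, false), branch(false, 0, false)), X2 := branch(false, 0, false) }, so P := branch(branch(false, 0, false), branch(false, 0, false), branch(false, 0, false)).

branch(branch(false, 0, false), branch(false, 0, false), branch(false, 0, false))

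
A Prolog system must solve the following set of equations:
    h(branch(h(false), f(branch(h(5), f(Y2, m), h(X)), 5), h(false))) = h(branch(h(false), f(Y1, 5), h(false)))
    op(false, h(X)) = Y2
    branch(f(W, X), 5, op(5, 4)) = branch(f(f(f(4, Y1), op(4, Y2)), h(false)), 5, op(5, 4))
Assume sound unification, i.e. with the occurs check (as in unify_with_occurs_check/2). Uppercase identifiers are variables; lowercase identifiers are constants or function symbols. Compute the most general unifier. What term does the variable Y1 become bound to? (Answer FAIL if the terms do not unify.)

branch(h(5), f(op(false, h(h(false))), m), h(h(false)))

Decompose h/1: branch(h(false), f(branch(h(5), f(Y2, m), h(X)), 5), h(false)) = branch(h(false), f(Y1, 5), h(false)).
Decompose branch/3: h(false) = h(false),  f(branch(h(5), f(Y2, m), h(X)), 5) = f(Y1, 5),  h(false) = h(false).
Delete trivial equation h(false) = h(false).
Decompose f/2: branch(h(5), f(Y2, m), h(X)) = Y1,  5 = 5.
Bind Y1 := branch(h(5), f(Y2, m), h(X)); substituting into the one remaining equation that mentions Y1 gives: branch(f(W, X), 5, op(5, 4)) = branch(f(f(f(4, branch(h(5), f(Y2, m), h(X))), op(4, Y2)), h(false)), 5, op(5, 4)).
Delete trivial equation 5 = 5.
Delete trivial equation h(false) = h(false).
Bind Y2 := op(false, h(X)); substituting into the remaining equation gives: branch(f(W, X), 5, op(5, 4)) = branch(f(f(f(4, branch(h(5), f(op(false, h(X)), m), h(X))), op(4, op(false, h(X)))), h(false)), 5, op(5, 4)). Substituting into the earlier binding gives Y1 := branch(h(5), f(op(false, h(X)), m), h(X)).
Decompose branch/3: f(W, X) = f(f(f(4, branch(h(5), f(op(false, h(X)), m), h(X))), op(4, op(false, h(X)))), h(false)),  5 = 5,  op(5, 4) = op(5, 4).
Decompose f/2: W = f(f(4, branch(h(5), f(op(false, h(X)), m), h(X))), op(4, op(false, h(X)))),  X = h(false).
Bind W := f(f(4, branch(h(5), f(op(false, h(X)), m), h(X))), op(4, op(false, h(X)))); no other remaining equation mentions W.
Bind X := h(false); no other remaining equation mentions X. Substituting into the earlier bindings gives Y1 := branch(h(5), f(op(false, h(h(false))), m), h(h(false))), Y2 := op(false, h(h(false))), W := f(f(4, branch(h(5), f(op(false, h(h(false))), m), h(h(false)))), op(4, op(false, h(h(false))))).
Delete trivial equation 5 = 5.
Delete trivial equation op(5, 4) = op(5, 4).
MGU = { Y1 = branch(h(5), f(op(false, h(h(false))), m), h(h(false))), Y2 = op(false, h(h(false))), W = f(f(4, branch(h(5), f(op(false, h(h(false))), m), h(h(false)))), op(4, op(false, h(h(false))))), X = h(false) }, so Y1 = branch(h(5), f(op(false, h(h(false))), m), h(h(false))).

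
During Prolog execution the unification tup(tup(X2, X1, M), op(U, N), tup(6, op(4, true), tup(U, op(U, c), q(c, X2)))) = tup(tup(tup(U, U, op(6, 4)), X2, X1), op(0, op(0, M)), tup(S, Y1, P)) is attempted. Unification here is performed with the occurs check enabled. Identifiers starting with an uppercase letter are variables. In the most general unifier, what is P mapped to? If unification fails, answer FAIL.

tup(0, op(0, c), q(c, tup(0, 0, op(6, 4))))

Decompose tup/3: tup(X2, X1, M) = tup(tup(U, U, op(6, 4)), X2, X1),  op(U, N) = op(0, op(0, M)),  tup(6, op(4, true), tup(U, op(U, c), q(c, X2))) = tup(S, Y1, P).
Decompose tup/3: X2 = tup(U, U, op(6, 4)),  X1 = X2,  M = X1.
Bind X2 := tup(U, U, op(6, 4)); substituting into the 2 remaining equations that mention X2 gives: X1 = tup(U, U, op(6, 4)),  tup(6, op(4, true), tup(U, op(U, c), q(c, tup(U, U, op(6, 4))))) = tup(S, Y1, P).
Bind X1 := tup(U, U, op(6, 4)); substituting into the one remaining equation that mentions X1 gives: M = tup(U, U, op(6, 4)).
Bind M := tup(U, U, op(6, 4)); substituting into the one remaining equation that mentions M gives: op(U, N) = op(0, op(0, tup(U, U, op(6, 4)))).
Decompose op/2: U = 0,  N = op(0, tup(U, U, op(6, 4))).
Bind U := 0; substituting into the remaining equations gives: N = op(0, tup(0, 0, op(6, 4))),  tup(6, op(4, true), tup(0, op(0, c), q(c, tup(0, 0, op(6, 4))))) = tup(S, Y1, P). Substituting into the earlier bindings gives X2 := tup(0, 0, op(6, 4)), X1 := tup(0, 0, op(6, 4)), M := tup(0, 0, op(6, 4)).
Bind N := op(0, tup(0, 0, op(6, 4))); no other remaining equation mentions N.
Decompose tup/3: 6 = S,  op(4, true) = Y1,  tup(0, op(0, c), q(c, tup(0, 0, op(6, 4)))) = P.
Bind S := 6; no other remaining equation mentions S.
Bind Y1 := op(4, true); no other remaining equation mentions Y1.
Bind P := tup(0, op(0, c), q(c, tup(0, 0, op(6, 4)))).
MGU = { X2 -> tup(0, 0, op(6, 4)), X1 -> tup(0, 0, op(6, 4)), M -> tup(0, 0, op(6, 4)), U -> 0, N -> op(0, tup(0, 0, op(6, 4))), S -> 6, Y1 -> op(4, true), P -> tup(0, op(0, c), q(c, tup(0, 0, op(6, 4)))) }, so P -> tup(0, op(0, c), q(c, tup(0, 0, op(6, 4)))).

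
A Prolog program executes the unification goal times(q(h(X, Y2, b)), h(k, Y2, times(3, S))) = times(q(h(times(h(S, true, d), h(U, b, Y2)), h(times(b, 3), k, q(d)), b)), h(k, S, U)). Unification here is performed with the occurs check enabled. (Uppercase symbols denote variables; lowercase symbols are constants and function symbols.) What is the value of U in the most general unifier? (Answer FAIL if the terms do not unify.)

times(3, h(times(b, 3), k, q(d)))

Decompose times/2: q(h(X, Y2, b)) = q(h(times(h(S, true, d), h(U, b, Y2)), h(times(b, 3), k, q(d)), b)),  h(k, Y2, times(3, S)) = h(k, S, U).
Decompose q/1: h(X, Y2, b) = h(times(h(S, true, d), h(U, b, Y2)), h(times(b, 3), k, q(d)), b).
Decompose h/3: X = times(h(S, true, d), h(U, b, Y2)),  Y2 = h(times(b, 3), k, q(d)),  b = b.
Bind X := times(h(S, true, d), h(U, b, Y2)); no other remaining equation mentions X.
Bind Y2 := h(times(b, 3), k, q(d)); substituting into the one remaining equation that mentions Y2 gives: h(k, h(times(b, 3), k, q(d)), times(3, S)) = h(k, S, U). Substituting into the earlier binding gives X := times(h(S, true, d), h(U, b, h(times(b, 3), k, q(d)))).
Delete trivial equation b = b.
Decompose h/3: k = k,  h(times(b, 3), k, q(d)) = S,  times(3, S) = U.
Delete trivial equation k = k.
Bind S := h(times(b, 3), k, q(d)); substituting into the remaining equation gives: times(3, h(times(b, 3), k, q(d))) = U. Substituting into the earlier binding gives X := times(h(h(times(b, 3), k, q(d)), true, d), h(U, b, h(times(b, 3), k, q(d)))).
Bind U := times(3, h(times(b, 3), k, q(d))). Substituting into the earlier binding gives X := times(h(h(times(b, 3), k, q(d)), true, d), h(times(3, h(times(b, 3), k, q(d))), b, h(times(b, 3), k, q(d)))).
MGU = { X -> times(h(h(times(b, 3), k, q(d)), true, d), h(times(3, h(times(b, 3), k, q(d))), b, h(times(b, 3), k, q(d)))), Y2 -> h(times(b, 3), k, q(d)), S -> h(times(b, 3), k, q(d)), U -> times(3, h(times(b, 3), k, q(d))) }, so U -> times(3, h(times(b, 3), k, q(d))).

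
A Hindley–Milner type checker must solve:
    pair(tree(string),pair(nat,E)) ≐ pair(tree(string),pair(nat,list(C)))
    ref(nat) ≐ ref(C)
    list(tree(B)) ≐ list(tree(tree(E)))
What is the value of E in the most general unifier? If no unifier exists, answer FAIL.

list(nat)

Decompose pair/2: tree(string) ≐ tree(string),  pair(nat,E) ≐ pair(nat,list(C)).
Delete trivial equation tree(string) ≐ tree(string).
Decompose pair/2: nat ≐ nat,  E ≐ list(C).
Delete trivial equation nat ≐ nat.
Bind E := list(C); substituting into the one remaining equation that mentions E gives: list(tree(B)) ≐ list(tree(tree(list(C)))).
Decompose ref/1: nat ≐ C.
Bind C := nat; substituting into the remaining equation gives: list(tree(B)) ≐ list(tree(tree(list(nat)))). Substituting into the earlier binding gives E := list(nat).
Decompose list/1: tree(B) ≐ tree(tree(list(nat))).
Decompose tree/1: B ≐ tree(list(nat)).
Bind B := tree(list(nat)).
MGU = { E ↦ list(nat), C ↦ nat, B ↦ tree(list(nat)) }, so E ↦ list(nat).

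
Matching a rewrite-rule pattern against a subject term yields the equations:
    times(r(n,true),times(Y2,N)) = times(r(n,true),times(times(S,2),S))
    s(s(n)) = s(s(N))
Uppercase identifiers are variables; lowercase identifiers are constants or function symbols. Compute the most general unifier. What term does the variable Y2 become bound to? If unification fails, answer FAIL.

Decompose times/2: r(n,true) = r(n,true),  times(Y2,N) = times(times(S,2),S).
Delete trivial equation r(n,true) = r(n,true).
Decompose times/2: Y2 = times(S,2),  N = S.
Bind Y2 := times(S,2); no other remaining equation mentions Y2.
Bind N := S; substituting into the remaining equation gives: s(s(n)) = s(s(S)).
Decompose s/1: s(n) = s(S).
Decompose s/1: n = S.
Bind S := n. Substituting into the earlier bindings gives Y2 := times(n,2), N := n.
MGU = { Y2 ↦ times(n,2), N ↦ n, S ↦ n }, so Y2 ↦ times(n,2).

times(n,2)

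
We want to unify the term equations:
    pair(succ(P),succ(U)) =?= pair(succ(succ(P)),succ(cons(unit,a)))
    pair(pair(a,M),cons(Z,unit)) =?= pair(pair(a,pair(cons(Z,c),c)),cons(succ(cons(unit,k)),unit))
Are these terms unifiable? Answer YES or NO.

Decompose pair/2: succ(P) =?= succ(succ(P)),  succ(U) =?= succ(cons(unit,a)).
Decompose succ/1: P =?= succ(P).
Occurs check fails: P occurs in succ(P); the equation P =?= succ(P) has no finite solution.

NO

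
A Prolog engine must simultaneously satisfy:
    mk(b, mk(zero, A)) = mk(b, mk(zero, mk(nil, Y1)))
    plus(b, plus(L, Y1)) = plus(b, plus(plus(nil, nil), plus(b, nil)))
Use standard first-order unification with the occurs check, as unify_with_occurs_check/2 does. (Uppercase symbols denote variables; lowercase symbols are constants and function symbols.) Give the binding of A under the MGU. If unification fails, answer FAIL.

mk(nil, plus(b, nil))

Decompose mk/2: b = b,  mk(zero, A) = mk(zero, mk(nil, Y1)).
Delete trivial equation b = b.
Decompose mk/2: zero = zero,  A = mk(nil, Y1).
Delete trivial equation zero = zero.
Bind A := mk(nil, Y1); no other remaining equation mentions A.
Decompose plus/2: b = b,  plus(L, Y1) = plus(plus(nil, nil), plus(b, nil)).
Delete trivial equation b = b.
Decompose plus/2: L = plus(nil, nil),  Y1 = plus(b, nil).
Bind L := plus(nil, nil); no other remaining equation mentions L.
Bind Y1 := plus(b, nil). Substituting into the earlier binding gives A := mk(nil, plus(b, nil)).
MGU = { A -> mk(nil, plus(b, nil)), L -> plus(nil, nil), Y1 -> plus(b, nil) }, so A -> mk(nil, plus(b, nil)).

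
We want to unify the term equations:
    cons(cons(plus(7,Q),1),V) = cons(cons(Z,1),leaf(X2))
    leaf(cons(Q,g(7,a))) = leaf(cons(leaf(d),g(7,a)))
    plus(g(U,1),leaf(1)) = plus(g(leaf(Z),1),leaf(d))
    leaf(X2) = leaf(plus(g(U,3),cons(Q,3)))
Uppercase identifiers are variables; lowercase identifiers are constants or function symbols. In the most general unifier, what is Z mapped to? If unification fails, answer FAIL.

FAIL

Decompose cons/2: cons(plus(7,Q),1) = cons(Z,1),  V = leaf(X2).
Decompose cons/2: plus(7,Q) = Z,  1 = 1.
Bind Z := plus(7,Q); substituting into the one remaining equation that mentions Z gives: plus(g(U,1),leaf(1)) = plus(g(leaf(plus(7,Q)),1),leaf(d)).
Delete trivial equation 1 = 1.
Bind V := leaf(X2); no other remaining equation mentions V.
Decompose leaf/1: cons(Q,g(7,a)) = cons(leaf(d),g(7,a)).
Decompose cons/2: Q = leaf(d),  g(7,a) = g(7,a).
Bind Q := leaf(d); substituting into the 2 remaining equations that mention Q gives: plus(g(U,1),leaf(1)) = plus(g(leaf(plus(7,leaf(d))),1),leaf(d)),  leaf(X2) = leaf(plus(g(U,3),cons(leaf(d),3))). Substituting into the earlier binding gives Z := plus(7,leaf(d)).
Delete trivial equation g(7,a) = g(7,a).
Decompose plus/2: g(U,1) = g(leaf(plus(7,leaf(d))),1),  leaf(1) = leaf(d).
Decompose g/2: U = leaf(plus(7,leaf(d))),  1 = 1.
Bind U := leaf(plus(7,leaf(d))); substituting into the one remaining equation that mentions U gives: leaf(X2) = leaf(plus(g(leaf(plus(7,leaf(d))),3),cons(leaf(d),3))).
Delete trivial equation 1 = 1.
Decompose leaf/1: 1 = d.
Clash: constants 1 and d differ; no unifier exists.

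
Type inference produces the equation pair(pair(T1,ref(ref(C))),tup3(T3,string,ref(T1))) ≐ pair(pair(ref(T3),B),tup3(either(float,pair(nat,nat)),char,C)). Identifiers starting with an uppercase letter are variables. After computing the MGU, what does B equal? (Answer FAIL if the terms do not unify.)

FAIL

Decompose pair/2: pair(T1,ref(ref(C))) ≐ pair(ref(T3),B),  tup3(T3,string,ref(T1)) ≐ tup3(either(float,pair(nat,nat)),char,C).
Decompose pair/2: T1 ≐ ref(T3),  ref(ref(C)) ≐ B.
Bind T1 := ref(T3); substituting into the one remaining equation that mentions T1 gives: tup3(T3,string,ref(ref(T3))) ≐ tup3(either(float,pair(nat,nat)),char,C).
Bind B := ref(ref(C)); no other remaining equation mentions B.
Decompose tup3/3: T3 ≐ either(float,pair(nat,nat)),  string ≐ char,  ref(ref(T3)) ≐ C.
Bind T3 := either(float,pair(nat,nat)); substituting into the one remaining equation that mentions T3 gives: ref(ref(either(float,pair(nat,nat)))) ≐ C. Substituting into the earlier binding gives T1 := ref(either(float,pair(nat,nat))).
Clash: constants string and char differ; no unifier exists.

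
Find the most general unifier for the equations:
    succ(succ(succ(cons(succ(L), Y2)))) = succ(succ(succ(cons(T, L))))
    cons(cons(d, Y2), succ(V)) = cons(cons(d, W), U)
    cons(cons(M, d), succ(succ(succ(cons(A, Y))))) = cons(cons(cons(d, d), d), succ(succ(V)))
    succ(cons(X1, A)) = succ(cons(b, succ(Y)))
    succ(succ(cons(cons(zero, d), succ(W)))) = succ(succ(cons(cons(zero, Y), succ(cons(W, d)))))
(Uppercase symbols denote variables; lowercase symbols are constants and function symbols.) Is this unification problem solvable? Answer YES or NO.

NO

Decompose succ/1: succ(succ(cons(succ(L), Y2))) = succ(succ(cons(T, L))).
Decompose succ/1: succ(cons(succ(L), Y2)) = succ(cons(T, L)).
Decompose succ/1: cons(succ(L), Y2) = cons(T, L).
Decompose cons/2: succ(L) = T,  Y2 = L.
Bind T := succ(L); no other remaining equation mentions T.
Bind Y2 := L; substituting into the one remaining equation that mentions Y2 gives: cons(cons(d, L), succ(V)) = cons(cons(d, W), U).
Decompose cons/2: cons(d, L) = cons(d, W),  succ(V) = U.
Decompose cons/2: d = d,  L = W.
Delete trivial equation d = d.
Bind L := W; no other remaining equation mentions L. Substituting into the earlier bindings gives T := succ(W), Y2 := W.
Bind U := succ(V); no other remaining equation mentions U.
Decompose cons/2: cons(M, d) = cons(cons(d, d), d),  succ(succ(succ(cons(A, Y)))) = succ(succ(V)).
Decompose cons/2: M = cons(d, d),  d = d.
Bind M := cons(d, d); no other remaining equation mentions M.
Delete trivial equation d = d.
Decompose succ/1: succ(succ(cons(A, Y))) = succ(V).
Decompose succ/1: succ(cons(A, Y)) = V.
Bind V := succ(cons(A, Y)); no other remaining equation mentions V. Substituting into the earlier binding gives U := succ(succ(cons(A, Y))).
Decompose succ/1: cons(X1, A) = cons(b, succ(Y)).
Decompose cons/2: X1 = b,  A = succ(Y).
Bind X1 := b; no other remaining equation mentions X1.
Bind A := succ(Y); no other remaining equation mentions A. Substituting into the earlier bindings gives U := succ(succ(cons(succ(Y), Y))), V := succ(cons(succ(Y), Y)).
Decompose succ/1: succ(cons(cons(zero, d), succ(W))) = succ(cons(cons(zero, Y), succ(cons(W, d)))).
Decompose succ/1: cons(cons(zero, d), succ(W)) = cons(cons(zero, Y), succ(cons(W, d))).
Decompose cons/2: cons(zero, d) = cons(zero, Y),  succ(W) = succ(cons(W, d)).
Decompose cons/2: zero = zero,  d = Y.
Delete trivial equation zero = zero.
Bind Y := d; no other remaining equation mentions Y. Substituting into the earlier bindings gives U := succ(succ(cons(succ(d), d))), V := succ(cons(succ(d), d)), A := succ(d).
Decompose succ/1: W = cons(W, d).
Occurs check fails: W occurs in cons(W, d); the equation W = cons(W, d) has no finite solution.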